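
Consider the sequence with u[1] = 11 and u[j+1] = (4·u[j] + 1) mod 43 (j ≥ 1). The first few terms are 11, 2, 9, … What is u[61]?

20

Computing terms: u[1] = 11,  u[2] = 2,  u[3] = 9,  u[4] = 37,  u[5] = 20,  u[6] = 38,  u[7] = 24,  u[8] = 11.
Since u[8] = u[1] = 11, the sequence is periodic with period 7.
So u[61] = u[1 + ((61-1) mod 7)] = u[5] = 20.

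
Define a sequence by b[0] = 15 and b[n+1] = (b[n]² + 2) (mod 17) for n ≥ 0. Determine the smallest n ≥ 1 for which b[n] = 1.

3

We have b[0] = 15, b[1] = 6, b[2] = 4, b[3] = 1, b[4] = 3, b[5] = 11, b[6] = 4.
Since b[6] = b[2] = 4, the sequence is eventually periodic: after a pre-period of length 2 it cycles with period 4.
The value 1 first appears (with n ≥ 1) at b[3].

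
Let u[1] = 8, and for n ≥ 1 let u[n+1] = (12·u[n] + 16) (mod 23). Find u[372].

1

Listing terms: u[1] = 8, u[2] = 20, u[3] = 3, u[4] = 6, u[5] = 19, u[6] = 14, u[7] = 0, u[8] = 16, u[9] = 1, u[10] = 5, u[11] = 7, u[12] = 8.
Since u[12] = u[1] = 8, the sequence is periodic with period 11.
So u[372] = u[1 + ((372-1) mod 11)] = u[9] = 1.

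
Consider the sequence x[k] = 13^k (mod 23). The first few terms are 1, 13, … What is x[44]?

Listing terms: x[0] = 1, x[1] = 13, x[2] = 8, x[3] = 12, x[4] = 18, x[5] = 4, x[6] = 6, x[7] = 9, x[8] = 2, x[9] = 3, x[10] = 16, x[11] = 1.
Since x[11] = x[0] = 1, the sequence is periodic with period 11.
(44 - 0) mod 11 = 0, so x[44] = x[0] = 1.

1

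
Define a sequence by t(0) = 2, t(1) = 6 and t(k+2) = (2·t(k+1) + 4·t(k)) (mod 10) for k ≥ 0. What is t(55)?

We have t(0) = 2; t(1) = 6; t(2) = 0; t(3) = 4; t(4) = 8; t(5) = 2; t(6) = 6.
Since (t(5), t(6)) = (t(0), t(1)) = (2, 6) (two consecutive terms determine the rest), the sequence is periodic with period 5.
(55 - 0) mod 5 = 0, so t(55) = t(0) = 2.

2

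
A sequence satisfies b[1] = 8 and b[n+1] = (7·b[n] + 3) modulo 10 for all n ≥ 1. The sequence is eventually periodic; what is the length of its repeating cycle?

Listing terms: b[1] = 8, b[2] = 9, b[3] = 6, b[4] = 5, b[5] = 8.
The sequence repeats with period 4.

4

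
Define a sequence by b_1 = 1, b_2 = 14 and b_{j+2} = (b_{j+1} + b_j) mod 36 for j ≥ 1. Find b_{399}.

3

Listing terms: b_1 = 1, b_2 = 14, b_3 = 15, b_4 = 29, b_5 = 8, b_6 = 1, b_7 = 9, b_8 = 10, b_9 = 19, b_{10} = 29, b_{11} = 12, b_{12} = 5, b_{13} = 17, b_{14} = 22, b_{15} = 3, b_{16} = 25, b_{17} = 28, b_{18} = 17, b_{19} = 9, b_{20} = 26, b_{21} = 35, b_{22} = 25, b_{23} = 24, b_{24} = 13, b_{25} = 1, b_{26} = 14.
The sequence repeats with period 24.
So b_{399} = b_{1 + ((399-1) mod 24)} = b_{15} = 3.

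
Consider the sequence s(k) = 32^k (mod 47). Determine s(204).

21

Computing terms: s(1) = 32, s(2) = 37, s(3) = 9, s(4) = 6, s(5) = 4, s(6) = 34, s(7) = 7, s(8) = 36, s(9) = 24, s(10) = 16, s(11) = 42, s(12) = 28, s(13) = 3, s(14) = 2, s(15) = 17, s(16) = 27, s(17) = 18, s(18) = 12, s(19) = 8, s(20) = 21, s(21) = 14, s(22) = 25, s(23) = 1, s(24) = 32.
Since s(24) = s(1) = 32, the sequence is periodic with period 23.
(204 - 1) mod 23 = 19, so s(204) = s(20) = 21.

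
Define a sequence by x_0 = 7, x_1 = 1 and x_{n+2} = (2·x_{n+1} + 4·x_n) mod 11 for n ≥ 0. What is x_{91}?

Listing terms: x_0 = 7, x_1 = 1, x_2 = 8, x_3 = 9, x_4 = 6, x_5 = 4, x_6 = 10, x_7 = 3, x_8 = 2, x_9 = 5, x_{10} = 7, x_{11} = 1.
The sequence repeats with period 10.
(91 - 0) mod 10 = 1, so x_{91} = x_1 = 1.

1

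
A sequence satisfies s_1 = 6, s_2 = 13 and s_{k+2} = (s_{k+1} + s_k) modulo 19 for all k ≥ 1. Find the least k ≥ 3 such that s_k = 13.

We have s_1 = 6,  s_2 = 13,  s_3 = 0,  s_4 = 13,  s_5 = 13,  s_6 = 7,  s_7 = 1,  s_8 = 8,  s_9 = 9,  s_{10} = 17,  s_{11} = 7,  s_{12} = 5,  s_{13} = 12,  s_{14} = 17,  s_{15} = 10,  s_{16} = 8,  s_{17} = 18,  s_{18} = 7,  s_{19} = 6,  s_{20} = 13.
The sequence repeats with period 18.
The value 13 first appears (with k ≥ 3) at s_4.

4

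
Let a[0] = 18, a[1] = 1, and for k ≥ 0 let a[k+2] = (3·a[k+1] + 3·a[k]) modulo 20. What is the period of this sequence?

a[0] = 18; a[1] = 1; a[2] = 17; a[3] = 14; a[4] = 13; a[5] = 1; a[6] = 2; a[7] = 9; a[8] = 13; a[9] = 6; a[10] = 17; a[11] = 9; a[12] = 18; a[13] = 1.
The sequence repeats with period 12.

12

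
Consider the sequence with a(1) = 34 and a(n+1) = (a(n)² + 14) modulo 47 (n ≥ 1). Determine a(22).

30

We have a(1) = 34; a(2) = 42; a(3) = 39; a(4) = 31; a(5) = 35; a(6) = 17; a(7) = 21; a(8) = 32; a(9) = 4; a(10) = 30; a(11) = 21.
Since a(11) = a(7) = 21, the sequence is eventually periodic: after a pre-period of length 6 it cycles with period 4.
For n ≥ 7, a(n) depends only on (n - 7) mod 4. (22 - 7) mod 4 = 3, so a(22) = a(10) = 30.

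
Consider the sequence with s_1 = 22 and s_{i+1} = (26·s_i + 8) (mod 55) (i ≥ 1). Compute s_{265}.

s_1 = 22,  s_2 = 30,  s_3 = 18,  s_4 = 36,  s_5 = 9,  s_6 = 22.
The sequence repeats with period 5.
So s_{265} = s_{1 + ((265-1) mod 5)} = s_5 = 9.

9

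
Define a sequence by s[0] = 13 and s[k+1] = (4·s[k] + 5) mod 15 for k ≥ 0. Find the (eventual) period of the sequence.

s[0] = 13, s[1] = 12, s[2] = 8, s[3] = 7, s[4] = 3, s[5] = 2, s[6] = 13.
Since s[6] = s[0] = 13, the sequence is periodic with period 6.

6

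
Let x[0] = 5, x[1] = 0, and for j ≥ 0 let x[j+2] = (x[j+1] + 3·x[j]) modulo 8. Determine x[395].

Listing terms: x[0] = 5,  x[1] = 0,  x[2] = 7,  x[3] = 7,  x[4] = 4,  x[5] = 1,  x[6] = 5,  x[7] = 0.
Since (x[6], x[7]) = (x[0], x[1]) = (5, 0) (two consecutive terms determine the rest), the sequence is periodic with period 6.
(395 - 0) mod 6 = 5, so x[395] = x[5] = 1.

1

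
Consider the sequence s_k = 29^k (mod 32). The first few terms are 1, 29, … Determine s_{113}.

We have s_0 = 1; s_1 = 29; s_2 = 9; s_3 = 5; s_4 = 17; s_5 = 13; s_6 = 25; s_7 = 21; s_8 = 1.
The sequence repeats with period 8.
So s_{113} = s_{0 + ((113-0) mod 8)} = s_1 = 29.

29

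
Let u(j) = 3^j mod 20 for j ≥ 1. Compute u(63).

7

Computing terms: u(1) = 3; u(2) = 9; u(3) = 7; u(4) = 1; u(5) = 3.
Since u(5) = u(1) = 3, the sequence is periodic with period 4.
So u(63) = u(1 + ((63-1) mod 4)) = u(3) = 7.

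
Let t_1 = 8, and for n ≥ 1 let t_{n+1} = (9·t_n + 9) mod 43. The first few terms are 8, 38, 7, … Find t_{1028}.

25

t_1 = 8, t_2 = 38, t_3 = 7, t_4 = 29, t_5 = 12, t_6 = 31, t_7 = 30, t_8 = 21, t_9 = 26, t_{10} = 28, t_{11} = 3, t_{12} = 36, t_{13} = 32, t_{14} = 39, t_{15} = 16, t_{16} = 24, t_{17} = 10, t_{18} = 13, t_{19} = 40, t_{20} = 25, t_{21} = 19, t_{22} = 8.
Since t_{22} = t_1 = 8, the sequence is periodic with period 21.
So t_{1028} = t_{1 + ((1028-1) mod 21)} = t_{20} = 25.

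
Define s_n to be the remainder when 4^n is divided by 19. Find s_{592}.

Computing terms: s_0 = 1, s_1 = 4, s_2 = 16, s_3 = 7, s_4 = 9, s_5 = 17, s_6 = 11, s_7 = 6, s_8 = 5, s_9 = 1.
The sequence repeats with period 9.
(592 - 0) mod 9 = 7, so s_{592} = s_7 = 6.

6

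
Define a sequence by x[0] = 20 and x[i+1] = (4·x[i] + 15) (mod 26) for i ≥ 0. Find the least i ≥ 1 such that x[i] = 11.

5

x[0] = 20; x[1] = 17; x[2] = 5; x[3] = 9; x[4] = 25; x[5] = 11; x[6] = 7; x[7] = 17.
Since x[7] = x[1] = 17, the sequence is eventually periodic: after a pre-period of length 1 it cycles with period 6.
The value 11 first appears (with i ≥ 1) at x[5].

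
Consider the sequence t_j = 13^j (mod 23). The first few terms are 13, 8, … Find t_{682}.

Computing terms: t_1 = 13, t_2 = 8, t_3 = 12, t_4 = 18, t_5 = 4, t_6 = 6, t_7 = 9, t_8 = 2, t_9 = 3, t_{10} = 16, t_{11} = 1, t_{12} = 13.
Since t_{12} = t_1 = 13, the sequence is periodic with period 11.
(682 - 1) mod 11 = 10, so t_{682} = t_{11} = 1.

1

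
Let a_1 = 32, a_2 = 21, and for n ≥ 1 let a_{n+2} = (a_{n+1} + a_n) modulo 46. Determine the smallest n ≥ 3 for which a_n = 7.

Listing terms: a_1 = 32,  a_2 = 21,  a_3 = 7,  a_4 = 28,  a_5 = 35,  a_6 = 17,  a_7 = 6,  a_8 = 23,  a_9 = 29,  a_{10} = 6,  a_{11} = 35,  a_{12} = 41,  a_{13} = 30,  a_{14} = 25,  a_{15} = 9,  a_{16} = 34,  a_{17} = 43,  a_{18} = 31,  a_{19} = 28,  a_{20} = 13,  a_{21} = 41,  a_{22} = 8,  a_{23} = 3,  a_{24} = 11,  a_{25} = 14,  a_{26} = 25,  a_{27} = 39,  a_{28} = 18,  a_{29} = 11,  a_{30} = 29,  a_{31} = 40,  a_{32} = 23,  a_{33} = 17,  a_{34} = 40,  a_{35} = 11,  a_{36} = 5,  a_{37} = 16,  a_{38} = 21,  a_{39} = 37,  a_{40} = 12,  a_{41} = 3,  a_{42} = 15,  a_{43} = 18,  a_{44} = 33,  a_{45} = 5,  a_{46} = 38,  a_{47} = 43,  a_{48} = 35,  a_{49} = 32,  a_{50} = 21.
Since (a_{49}, a_{50}) = (a_1, a_2) = (32, 21) (two consecutive terms determine the rest), the sequence is periodic with period 48.
The value 7 first appears (with n ≥ 3) at a_3.

3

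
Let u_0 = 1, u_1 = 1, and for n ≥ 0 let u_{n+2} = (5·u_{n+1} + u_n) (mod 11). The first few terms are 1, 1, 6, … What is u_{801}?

10

Computing terms: u_0 = 1, u_1 = 1, u_2 = 6, u_3 = 9, u_4 = 7, u_5 = 0, u_6 = 7, u_7 = 2, u_8 = 6, u_9 = 10, u_{10} = 1, u_{11} = 4, u_{12} = 10, u_{13} = 10, u_{14} = 5, u_{15} = 2, u_{16} = 4, u_{17} = 0, u_{18} = 4, u_{19} = 9, u_{20} = 5, u_{21} = 1, u_{22} = 10, u_{23} = 7, u_{24} = 1, u_{25} = 1.
The sequence repeats with period 24.
So u_{801} = u_{0 + ((801-0) mod 24)} = u_9 = 10.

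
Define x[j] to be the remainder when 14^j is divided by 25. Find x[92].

Listing terms: x[0] = 1,  x[1] = 14,  x[2] = 21,  x[3] = 19,  x[4] = 16,  x[5] = 24,  x[6] = 11,  x[7] = 4,  x[8] = 6,  x[9] = 9,  x[10] = 1.
The sequence repeats with period 10.
(92 - 0) mod 10 = 2, so x[92] = x[2] = 21.

21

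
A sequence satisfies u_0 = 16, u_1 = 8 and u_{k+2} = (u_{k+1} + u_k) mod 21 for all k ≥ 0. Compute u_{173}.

Listing terms: u_0 = 16; u_1 = 8; u_2 = 3; u_3 = 11; u_4 = 14; u_5 = 4; u_6 = 18; u_7 = 1; u_8 = 19; u_9 = 20; u_{10} = 18; u_{11} = 17; u_{12} = 14; u_{13} = 10; u_{14} = 3; u_{15} = 13; u_{16} = 16; u_{17} = 8.
The sequence repeats with period 16.
So u_{173} = u_{0 + ((173-0) mod 16)} = u_{13} = 10.

10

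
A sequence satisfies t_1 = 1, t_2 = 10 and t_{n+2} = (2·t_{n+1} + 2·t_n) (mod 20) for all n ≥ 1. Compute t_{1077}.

4

Listing terms: t_1 = 1, t_2 = 10, t_3 = 2, t_4 = 4, t_5 = 12, t_6 = 12, t_7 = 8, t_8 = 0, t_9 = 16, t_{10} = 12, t_{11} = 16, t_{12} = 16, t_{13} = 4, t_{14} = 0, t_{15} = 8, t_{16} = 16, t_{17} = 8, t_{18} = 8, t_{19} = 12, t_{20} = 0, t_{21} = 4, t_{22} = 8, t_{23} = 4, t_{24} = 4, t_{25} = 16, t_{26} = 0, t_{27} = 12, t_{28} = 4, t_{29} = 12.
Since (t_{28}, t_{29}) = (t_4, t_5) = (4, 12) (two consecutive terms determine the rest), the sequence is eventually periodic: after a pre-period of length 3 it cycles with period 24.
For n ≥ 4, t_n depends only on (n - 4) mod 24. (1077 - 4) mod 24 = 17, so t_{1077} = t_{21} = 4.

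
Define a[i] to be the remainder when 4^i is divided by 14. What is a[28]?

4

Listing terms: a[0] = 1; a[1] = 4; a[2] = 2; a[3] = 8; a[4] = 4.
Since a[4] = a[1] = 4, the sequence is eventually periodic: after a pre-period of length 1 it cycles with period 3.
For i ≥ 1, a[i] depends only on (i - 1) mod 3. (28 - 1) mod 3 = 0, so a[28] = a[1] = 4.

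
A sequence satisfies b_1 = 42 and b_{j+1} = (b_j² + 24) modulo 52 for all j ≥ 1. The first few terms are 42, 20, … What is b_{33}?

We have b_1 = 42; b_2 = 20; b_3 = 8; b_4 = 36; b_5 = 20.
Since b_5 = b_2 = 20, the sequence is eventually periodic: after a pre-period of length 1 it cycles with period 3.
For j ≥ 2, b_j depends only on (j - 2) mod 3. (33 - 2) mod 3 = 1, so b_{33} = b_3 = 8.

8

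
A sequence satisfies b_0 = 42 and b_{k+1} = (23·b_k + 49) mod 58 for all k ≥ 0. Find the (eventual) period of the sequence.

14

Listing terms: b_0 = 42,  b_1 = 29,  b_2 = 20,  b_3 = 45,  b_4 = 40,  b_5 = 41,  b_6 = 6,  b_7 = 13,  b_8 = 0,  b_9 = 49,  b_{10} = 16,  b_{11} = 11,  b_{12} = 12,  b_{13} = 35,  b_{14} = 42.
Since b_{14} = b_0 = 42, the sequence is periodic with period 14.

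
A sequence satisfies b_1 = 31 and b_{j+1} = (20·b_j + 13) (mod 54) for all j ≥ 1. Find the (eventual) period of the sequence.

We have b_1 = 31,  b_2 = 39,  b_3 = 37,  b_4 = 51,  b_5 = 7,  b_6 = 45,  b_7 = 49,  b_8 = 21,  b_9 = 1,  b_{10} = 33,  b_{11} = 25,  b_{12} = 27,  b_{13} = 13,  b_{14} = 3,  b_{15} = 19,  b_{16} = 15,  b_{17} = 43,  b_{18} = 9,  b_{19} = 31.
Since b_{19} = b_1 = 31, the sequence is periodic with period 18.

18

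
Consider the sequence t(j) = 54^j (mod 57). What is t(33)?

45

Computing terms: t(1) = 54, t(2) = 9, t(3) = 30, t(4) = 24, t(5) = 42, t(6) = 45, t(7) = 36, t(8) = 6, t(9) = 39, t(10) = 54.
Since t(10) = t(1) = 54, the sequence is periodic with period 9.
So t(33) = t(1 + ((33-1) mod 9)) = t(6) = 45.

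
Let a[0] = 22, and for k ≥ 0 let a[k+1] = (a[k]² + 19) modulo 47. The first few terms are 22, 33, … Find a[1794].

We have a[0] = 22,  a[1] = 33,  a[2] = 27,  a[3] = 43,  a[4] = 35,  a[5] = 22.
The sequence repeats with period 5.
(1794 - 0) mod 5 = 4, so a[1794] = a[4] = 35.

35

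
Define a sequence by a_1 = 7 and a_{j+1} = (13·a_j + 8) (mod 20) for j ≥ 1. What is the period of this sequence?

4

We have a_1 = 7,  a_2 = 19,  a_3 = 15,  a_4 = 3,  a_5 = 7.
Since a_5 = a_1 = 7, the sequence is periodic with period 4.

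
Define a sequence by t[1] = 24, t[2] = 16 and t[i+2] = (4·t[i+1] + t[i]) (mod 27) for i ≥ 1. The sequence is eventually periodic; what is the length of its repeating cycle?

Computing terms: t[1] = 24; t[2] = 16; t[3] = 7; t[4] = 17; t[5] = 21; t[6] = 20; t[7] = 20; t[8] = 19; t[9] = 15; t[10] = 25; t[11] = 7; t[12] = 26; t[13] = 3; t[14] = 11; t[15] = 20; t[16] = 10; t[17] = 6; t[18] = 7; t[19] = 7; t[20] = 8; t[21] = 12; t[22] = 2; t[23] = 20; t[24] = 1; t[25] = 24; t[26] = 16.
The sequence repeats with period 24.

24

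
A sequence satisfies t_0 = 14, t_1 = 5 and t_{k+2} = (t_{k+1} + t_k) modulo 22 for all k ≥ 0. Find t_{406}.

11

Listing terms: t_0 = 14, t_1 = 5, t_2 = 19, t_3 = 2, t_4 = 21, t_5 = 1, t_6 = 0, t_7 = 1, t_8 = 1, t_9 = 2, t_{10} = 3, t_{11} = 5, t_{12} = 8, t_{13} = 13, t_{14} = 21, t_{15} = 12, t_{16} = 11, t_{17} = 1, t_{18} = 12, t_{19} = 13, t_{20} = 3, t_{21} = 16, t_{22} = 19, t_{23} = 13, t_{24} = 10, t_{25} = 1, t_{26} = 11, t_{27} = 12, t_{28} = 1, t_{29} = 13, t_{30} = 14, t_{31} = 5.
The sequence repeats with period 30.
(406 - 0) mod 30 = 16, so t_{406} = t_{16} = 11.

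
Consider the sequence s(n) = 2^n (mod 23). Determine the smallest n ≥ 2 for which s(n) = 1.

11

s(1) = 2,  s(2) = 4,  s(3) = 8,  s(4) = 16,  s(5) = 9,  s(6) = 18,  s(7) = 13,  s(8) = 3,  s(9) = 6,  s(10) = 12,  s(11) = 1,  s(12) = 2.
Since s(12) = s(1) = 2, the sequence is periodic with period 11.
The value 1 first appears (with n ≥ 2) at s(11).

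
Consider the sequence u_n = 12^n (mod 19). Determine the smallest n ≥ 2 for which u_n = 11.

2

Computing terms: u_1 = 12,  u_2 = 11,  u_3 = 18,  u_4 = 7,  u_5 = 8,  u_6 = 1,  u_7 = 12.
Since u_7 = u_1 = 12, the sequence is periodic with period 6.
The value 11 first appears (with n ≥ 2) at u_2.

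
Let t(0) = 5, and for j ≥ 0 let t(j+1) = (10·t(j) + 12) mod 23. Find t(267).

7

Listing terms: t(0) = 5; t(1) = 16; t(2) = 11; t(3) = 7; t(4) = 13; t(5) = 4; t(6) = 6; t(7) = 3; t(8) = 19; t(9) = 18; t(10) = 8; t(11) = 0; t(12) = 12; t(13) = 17; t(14) = 21; t(15) = 15; t(16) = 1; t(17) = 22; t(18) = 2; t(19) = 9; t(20) = 10; t(21) = 20; t(22) = 5.
The sequence repeats with period 22.
(267 - 0) mod 22 = 3, so t(267) = t(3) = 7.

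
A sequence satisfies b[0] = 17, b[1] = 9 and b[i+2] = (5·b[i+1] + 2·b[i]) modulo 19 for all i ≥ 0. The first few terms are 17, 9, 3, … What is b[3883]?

We have b[0] = 17, b[1] = 9, b[2] = 3, b[3] = 14, b[4] = 0, b[5] = 9, b[6] = 7, b[7] = 15, b[8] = 13, b[9] = 0, b[10] = 7, b[11] = 16, b[12] = 18, b[13] = 8, b[14] = 0, b[15] = 16, b[16] = 4, b[17] = 14, b[18] = 2, b[19] = 0, b[20] = 4, b[21] = 1, b[22] = 13, b[23] = 10, b[24] = 0, b[25] = 1, b[26] = 5, b[27] = 8, b[28] = 12, b[29] = 0, b[30] = 5, b[31] = 6, b[32] = 2, b[33] = 3, b[34] = 0, b[35] = 6, b[36] = 11, b[37] = 10, b[38] = 15, b[39] = 0, b[40] = 11, b[41] = 17, b[42] = 12, b[43] = 18, b[44] = 0, b[45] = 17, b[46] = 9.
Since (b[45], b[46]) = (b[0], b[1]) = (17, 9) (two consecutive terms determine the rest), the sequence is periodic with period 45.
(3883 - 0) mod 45 = 13, so b[3883] = b[13] = 8.

8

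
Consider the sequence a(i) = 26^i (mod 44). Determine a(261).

We have a(0) = 1,  a(1) = 26,  a(2) = 16,  a(3) = 20,  a(4) = 36,  a(5) = 12,  a(6) = 4,  a(7) = 16.
Since a(7) = a(2) = 16, the sequence is eventually periodic: after a pre-period of length 2 it cycles with period 5.
For i ≥ 2, a(i) depends only on (i - 2) mod 5. (261 - 2) mod 5 = 4, so a(261) = a(6) = 4.

4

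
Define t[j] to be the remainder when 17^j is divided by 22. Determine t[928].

15

Listing terms: t[0] = 1,  t[1] = 17,  t[2] = 3,  t[3] = 7,  t[4] = 9,  t[5] = 21,  t[6] = 5,  t[7] = 19,  t[8] = 15,  t[9] = 13,  t[10] = 1.
The sequence repeats with period 10.
(928 - 0) mod 10 = 8, so t[928] = t[8] = 15.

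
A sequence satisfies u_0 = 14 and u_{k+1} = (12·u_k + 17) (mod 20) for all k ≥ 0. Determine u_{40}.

Listing terms: u_0 = 14; u_1 = 5; u_2 = 17; u_3 = 1; u_4 = 9; u_5 = 5.
Since u_5 = u_1 = 5, the sequence is eventually periodic: after a pre-period of length 1 it cycles with period 4.
For k ≥ 1, u_k depends only on (k - 1) mod 4. (40 - 1) mod 4 = 3, so u_{40} = u_4 = 9.

9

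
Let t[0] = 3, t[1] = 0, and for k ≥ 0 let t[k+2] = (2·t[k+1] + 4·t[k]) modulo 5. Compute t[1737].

2

Listing terms: t[0] = 3,  t[1] = 0,  t[2] = 2,  t[3] = 4,  t[4] = 1,  t[5] = 3,  t[6] = 0.
The sequence repeats with period 5.
So t[1737] = t[0 + ((1737-0) mod 5)] = t[2] = 2.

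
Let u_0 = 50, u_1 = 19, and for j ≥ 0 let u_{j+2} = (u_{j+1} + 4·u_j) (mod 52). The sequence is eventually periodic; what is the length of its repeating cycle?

Listing terms: u_0 = 50, u_1 = 19, u_2 = 11, u_3 = 35, u_4 = 27, u_5 = 11, u_6 = 15, u_7 = 7, u_8 = 15, u_9 = 43, u_{10} = 51, u_{11} = 15, u_{12} = 11, u_{13} = 19, u_{14} = 11.
Since (u_{13}, u_{14}) = (u_1, u_2) = (19, 11) (two consecutive terms determine the rest), the sequence is eventually periodic: after a pre-period of length 1 it cycles with period 12.

12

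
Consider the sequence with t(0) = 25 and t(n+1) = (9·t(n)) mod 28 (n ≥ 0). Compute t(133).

Listing terms: t(0) = 25, t(1) = 1, t(2) = 9, t(3) = 25.
The sequence repeats with period 3.
(133 - 0) mod 3 = 1, so t(133) = t(1) = 1.

1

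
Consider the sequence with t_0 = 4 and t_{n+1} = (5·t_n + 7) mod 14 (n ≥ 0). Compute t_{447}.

3

t_0 = 4; t_1 = 13; t_2 = 2; t_3 = 3; t_4 = 8; t_5 = 5; t_6 = 4.
The sequence repeats with period 6.
So t_{447} = t_{0 + ((447-0) mod 6)} = t_3 = 3.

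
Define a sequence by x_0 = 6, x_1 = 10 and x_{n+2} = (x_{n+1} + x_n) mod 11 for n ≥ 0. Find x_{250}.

6

Listing terms: x_0 = 6, x_1 = 10, x_2 = 5, x_3 = 4, x_4 = 9, x_5 = 2, x_6 = 0, x_7 = 2, x_8 = 2, x_9 = 4, x_{10} = 6, x_{11} = 10.
Since (x_{10}, x_{11}) = (x_0, x_1) = (6, 10) (two consecutive terms determine the rest), the sequence is periodic with period 10.
So x_{250} = x_{0 + ((250-0) mod 10)} = x_0 = 6.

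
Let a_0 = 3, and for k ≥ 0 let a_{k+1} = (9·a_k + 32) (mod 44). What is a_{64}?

31

Listing terms: a_0 = 3, a_1 = 15, a_2 = 35, a_3 = 39, a_4 = 31, a_5 = 3.
The sequence repeats with period 5.
(64 - 0) mod 5 = 4, so a_{64} = a_4 = 31.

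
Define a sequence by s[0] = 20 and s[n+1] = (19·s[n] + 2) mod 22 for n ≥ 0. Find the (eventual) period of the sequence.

10

Listing terms: s[0] = 20, s[1] = 8, s[2] = 0, s[3] = 2, s[4] = 18, s[5] = 14, s[6] = 4, s[7] = 12, s[8] = 10, s[9] = 16, s[10] = 20.
The sequence repeats with period 10.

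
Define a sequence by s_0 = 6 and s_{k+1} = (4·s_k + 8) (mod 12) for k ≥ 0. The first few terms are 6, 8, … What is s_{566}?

4

Listing terms: s_0 = 6,  s_1 = 8,  s_2 = 4,  s_3 = 0,  s_4 = 8.
Since s_4 = s_1 = 8, the sequence is eventually periodic: after a pre-period of length 1 it cycles with period 3.
For k ≥ 1, s_k depends only on (k - 1) mod 3. (566 - 1) mod 3 = 1, so s_{566} = s_2 = 4.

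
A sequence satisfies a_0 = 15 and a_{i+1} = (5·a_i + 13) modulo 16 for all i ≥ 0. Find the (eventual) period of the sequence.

16

Computing terms: a_0 = 15; a_1 = 8; a_2 = 5; a_3 = 6; a_4 = 11; a_5 = 4; a_6 = 1; a_7 = 2; a_8 = 7; a_9 = 0; a_{10} = 13; a_{11} = 14; a_{12} = 3; a_{13} = 12; a_{14} = 9; a_{15} = 10; a_{16} = 15.
Since a_{16} = a_0 = 15, the sequence is periodic with period 16.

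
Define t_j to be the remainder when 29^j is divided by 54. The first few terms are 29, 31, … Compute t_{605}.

23

Listing terms: t_1 = 29,  t_2 = 31,  t_3 = 35,  t_4 = 43,  t_5 = 5,  t_6 = 37,  t_7 = 47,  t_8 = 13,  t_9 = 53,  t_{10} = 25,  t_{11} = 23,  t_{12} = 19,  t_{13} = 11,  t_{14} = 49,  t_{15} = 17,  t_{16} = 7,  t_{17} = 41,  t_{18} = 1,  t_{19} = 29.
The sequence repeats with period 18.
So t_{605} = t_{1 + ((605-1) mod 18)} = t_{11} = 23.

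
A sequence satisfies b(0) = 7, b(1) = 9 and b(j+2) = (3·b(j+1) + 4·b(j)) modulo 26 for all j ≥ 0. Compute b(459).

Computing terms: b(0) = 7,  b(1) = 9,  b(2) = 3,  b(3) = 19,  b(4) = 17,  b(5) = 23,  b(6) = 7,  b(7) = 9.
Since (b(6), b(7)) = (b(0), b(1)) = (7, 9) (two consecutive terms determine the rest), the sequence is periodic with period 6.
(459 - 0) mod 6 = 3, so b(459) = b(3) = 19.

19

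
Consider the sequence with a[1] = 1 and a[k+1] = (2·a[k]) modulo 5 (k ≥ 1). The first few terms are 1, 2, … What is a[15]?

Listing terms: a[1] = 1,  a[2] = 2,  a[3] = 4,  a[4] = 3,  a[5] = 1.
The sequence repeats with period 4.
So a[15] = a[1 + ((15-1) mod 4)] = a[3] = 4.

4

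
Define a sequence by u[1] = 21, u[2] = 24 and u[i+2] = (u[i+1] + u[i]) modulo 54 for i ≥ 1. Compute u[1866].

u[1] = 21; u[2] = 24; u[3] = 45; u[4] = 15; u[5] = 6; u[6] = 21; u[7] = 27; u[8] = 48; u[9] = 21; u[10] = 15; u[11] = 36; u[12] = 51; u[13] = 33; u[14] = 30; u[15] = 9; u[16] = 39; u[17] = 48; u[18] = 33; u[19] = 27; u[20] = 6; u[21] = 33; u[22] = 39; u[23] = 18; u[24] = 3; u[25] = 21; u[26] = 24.
The sequence repeats with period 24.
So u[1866] = u[1 + ((1866-1) mod 24)] = u[18] = 33.

33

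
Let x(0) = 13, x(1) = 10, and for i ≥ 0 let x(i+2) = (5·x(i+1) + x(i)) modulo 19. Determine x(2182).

13

x(0) = 13,  x(1) = 10,  x(2) = 6,  x(3) = 2,  x(4) = 16,  x(5) = 6,  x(6) = 8,  x(7) = 8,  x(8) = 10,  x(9) = 1,  x(10) = 15,  x(11) = 0,  x(12) = 15,  x(13) = 18,  x(14) = 10,  x(15) = 11,  x(16) = 8,  x(17) = 13,  x(18) = 16,  x(19) = 17,  x(20) = 6,  x(21) = 9,  x(22) = 13,  x(23) = 17,  x(24) = 3,  x(25) = 13,  x(26) = 11,  x(27) = 11,  x(28) = 9,  x(29) = 18,  x(30) = 4,  x(31) = 0,  x(32) = 4,  x(33) = 1,  x(34) = 9,  x(35) = 8,  x(36) = 11,  x(37) = 6,  x(38) = 3,  x(39) = 2,  x(40) = 13,  x(41) = 10.
The sequence repeats with period 40.
So x(2182) = x(0 + ((2182-0) mod 40)) = x(22) = 13.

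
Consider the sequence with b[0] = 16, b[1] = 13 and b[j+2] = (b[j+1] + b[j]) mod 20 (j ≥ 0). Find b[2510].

b[0] = 16,  b[1] = 13,  b[2] = 9,  b[3] = 2,  b[4] = 11,  b[5] = 13,  b[6] = 4,  b[7] = 17,  b[8] = 1,  b[9] = 18,  b[10] = 19,  b[11] = 17,  b[12] = 16,  b[13] = 13.
Since (b[12], b[13]) = (b[0], b[1]) = (16, 13) (two consecutive terms determine the rest), the sequence is periodic with period 12.
So b[2510] = b[0 + ((2510-0) mod 12)] = b[2] = 9.

9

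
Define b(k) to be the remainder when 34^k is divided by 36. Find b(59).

4

b(1) = 34; b(2) = 4; b(3) = 28; b(4) = 16; b(5) = 4.
Since b(5) = b(2) = 4, the sequence is eventually periodic: after a pre-period of length 1 it cycles with period 3.
For k ≥ 2, b(k) depends only on (k - 2) mod 3. (59 - 2) mod 3 = 0, so b(59) = b(2) = 4.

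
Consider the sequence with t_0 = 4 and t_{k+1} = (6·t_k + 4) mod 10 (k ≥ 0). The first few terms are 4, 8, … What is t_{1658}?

t_0 = 4; t_1 = 8; t_2 = 2; t_3 = 6; t_4 = 0; t_5 = 4.
Since t_5 = t_0 = 4, the sequence is periodic with period 5.
So t_{1658} = t_{0 + ((1658-0) mod 5)} = t_3 = 6.

6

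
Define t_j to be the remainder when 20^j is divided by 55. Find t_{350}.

45

Listing terms: t_1 = 20,  t_2 = 15,  t_3 = 25,  t_4 = 5,  t_5 = 45,  t_6 = 20.
The sequence repeats with period 5.
(350 - 1) mod 5 = 4, so t_{350} = t_5 = 45.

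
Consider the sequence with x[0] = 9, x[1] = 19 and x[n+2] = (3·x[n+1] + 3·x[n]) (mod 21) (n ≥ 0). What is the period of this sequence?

42

x[0] = 9, x[1] = 19, x[2] = 0, x[3] = 15, x[4] = 3, x[5] = 12, x[6] = 3, x[7] = 3, x[8] = 18, x[9] = 0, x[10] = 12, x[11] = 15, x[12] = 18, x[13] = 15, x[14] = 15, x[15] = 6, x[16] = 0, x[17] = 18, x[18] = 12, x[19] = 6, x[20] = 12, x[21] = 12, x[22] = 9, x[23] = 0, x[24] = 6, x[25] = 18, x[26] = 9, x[27] = 18, x[28] = 18, x[29] = 3, x[30] = 0, x[31] = 9, x[32] = 6, x[33] = 3, x[34] = 6, x[35] = 6, x[36] = 15, x[37] = 0, x[38] = 3, x[39] = 9, x[40] = 15, x[41] = 9, x[42] = 9, x[43] = 12, x[44] = 0, x[45] = 15.
Since (x[44], x[45]) = (x[2], x[3]) = (0, 15) (two consecutive terms determine the rest), the sequence is eventually periodic: after a pre-period of length 2 it cycles with period 42.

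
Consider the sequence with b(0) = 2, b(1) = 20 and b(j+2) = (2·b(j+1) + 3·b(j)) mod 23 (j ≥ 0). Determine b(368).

We have b(0) = 2; b(1) = 20; b(2) = 0; b(3) = 14; b(4) = 5; b(5) = 6; b(6) = 4; b(7) = 3; b(8) = 18; b(9) = 22; b(10) = 6; b(11) = 9; b(12) = 13; b(13) = 7; b(14) = 7; b(15) = 12; b(16) = 22; b(17) = 11; b(18) = 19; b(19) = 2; b(20) = 15; b(21) = 13; b(22) = 2; b(23) = 20.
The sequence repeats with period 22.
(368 - 0) mod 22 = 16, so b(368) = b(16) = 22.

22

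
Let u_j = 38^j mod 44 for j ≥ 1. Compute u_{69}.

20

Computing terms: u_1 = 38,  u_2 = 36,  u_3 = 4,  u_4 = 20,  u_5 = 12,  u_6 = 16,  u_7 = 36.
Since u_7 = u_2 = 36, the sequence is eventually periodic: after a pre-period of length 1 it cycles with period 5.
For j ≥ 2, u_j depends only on (j - 2) mod 5. (69 - 2) mod 5 = 2, so u_{69} = u_4 = 20.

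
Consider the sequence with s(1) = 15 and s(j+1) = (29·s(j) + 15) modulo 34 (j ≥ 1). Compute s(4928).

We have s(1) = 15,  s(2) = 8,  s(3) = 9,  s(4) = 4,  s(5) = 29,  s(6) = 6,  s(7) = 19,  s(8) = 22,  s(9) = 7,  s(10) = 14,  s(11) = 13,  s(12) = 18,  s(13) = 27,  s(14) = 16,  s(15) = 3,  s(16) = 0,  s(17) = 15.
Since s(17) = s(1) = 15, the sequence is periodic with period 16.
(4928 - 1) mod 16 = 15, so s(4928) = s(16) = 0.

0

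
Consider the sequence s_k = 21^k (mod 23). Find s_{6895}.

17

s_1 = 21,  s_2 = 4,  s_3 = 15,  s_4 = 16,  s_5 = 14,  s_6 = 18,  s_7 = 10,  s_8 = 3,  s_9 = 17,  s_{10} = 12,  s_{11} = 22,  s_{12} = 2,  s_{13} = 19,  s_{14} = 8,  s_{15} = 7,  s_{16} = 9,  s_{17} = 5,  s_{18} = 13,  s_{19} = 20,  s_{20} = 6,  s_{21} = 11,  s_{22} = 1,  s_{23} = 21.
The sequence repeats with period 22.
So s_{6895} = s_{1 + ((6895-1) mod 22)} = s_9 = 17.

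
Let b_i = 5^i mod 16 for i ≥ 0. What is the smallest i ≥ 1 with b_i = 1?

4

Listing terms: b_0 = 1,  b_1 = 5,  b_2 = 9,  b_3 = 13,  b_4 = 1.
The sequence repeats with period 4.
The value 1 next appears (with i ≥ 1) at b_4.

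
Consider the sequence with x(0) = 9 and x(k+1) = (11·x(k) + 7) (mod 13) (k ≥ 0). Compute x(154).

4

Computing terms: x(0) = 9; x(1) = 2; x(2) = 3; x(3) = 1; x(4) = 5; x(5) = 10; x(6) = 0; x(7) = 7; x(8) = 6; x(9) = 8; x(10) = 4; x(11) = 12; x(12) = 9.
The sequence repeats with period 12.
(154 - 0) mod 12 = 10, so x(154) = x(10) = 4.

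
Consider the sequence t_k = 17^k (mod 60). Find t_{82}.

Listing terms: t_0 = 1, t_1 = 17, t_2 = 49, t_3 = 53, t_4 = 1.
The sequence repeats with period 4.
So t_{82} = t_{0 + ((82-0) mod 4)} = t_2 = 49.

49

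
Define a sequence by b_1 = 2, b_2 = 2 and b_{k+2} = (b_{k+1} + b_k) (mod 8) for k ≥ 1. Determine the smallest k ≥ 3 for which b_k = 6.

4

b_1 = 2; b_2 = 2; b_3 = 4; b_4 = 6; b_5 = 2; b_6 = 0; b_7 = 2; b_8 = 2.
Since (b_7, b_8) = (b_1, b_2) = (2, 2) (two consecutive terms determine the rest), the sequence is periodic with period 6.
The value 6 first appears (with k ≥ 3) at b_4.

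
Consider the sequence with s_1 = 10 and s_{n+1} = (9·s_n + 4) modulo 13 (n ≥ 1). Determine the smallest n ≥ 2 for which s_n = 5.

s_1 = 10,  s_2 = 3,  s_3 = 5,  s_4 = 10.
The sequence repeats with period 3.
The value 5 first appears (with n ≥ 2) at s_3.

3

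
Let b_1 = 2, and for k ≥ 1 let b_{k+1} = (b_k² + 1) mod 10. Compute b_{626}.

b_1 = 2,  b_2 = 5,  b_3 = 6,  b_4 = 7,  b_5 = 0,  b_6 = 1,  b_7 = 2.
The sequence repeats with period 6.
So b_{626} = b_{1 + ((626-1) mod 6)} = b_2 = 5.

5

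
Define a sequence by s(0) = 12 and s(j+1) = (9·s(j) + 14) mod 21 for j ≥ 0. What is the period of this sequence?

3

Computing terms: s(0) = 12; s(1) = 17; s(2) = 20; s(3) = 5; s(4) = 17.
Since s(4) = s(1) = 17, the sequence is eventually periodic: after a pre-period of length 1 it cycles with period 3.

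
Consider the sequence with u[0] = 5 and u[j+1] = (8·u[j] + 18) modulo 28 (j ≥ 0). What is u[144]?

14

u[0] = 5; u[1] = 2; u[2] = 6; u[3] = 10; u[4] = 14; u[5] = 18; u[6] = 22; u[7] = 26; u[8] = 2.
Since u[8] = u[1] = 2, the sequence is eventually periodic: after a pre-period of length 1 it cycles with period 7.
For j ≥ 1, u[j] depends only on (j - 1) mod 7. (144 - 1) mod 7 = 3, so u[144] = u[4] = 14.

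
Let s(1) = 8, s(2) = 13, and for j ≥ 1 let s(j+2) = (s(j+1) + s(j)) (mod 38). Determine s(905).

17

Listing terms: s(1) = 8, s(2) = 13, s(3) = 21, s(4) = 34, s(5) = 17, s(6) = 13, s(7) = 30, s(8) = 5, s(9) = 35, s(10) = 2, s(11) = 37, s(12) = 1, s(13) = 0, s(14) = 1, s(15) = 1, s(16) = 2, s(17) = 3, s(18) = 5, s(19) = 8, s(20) = 13.
Since (s(19), s(20)) = (s(1), s(2)) = (8, 13) (two consecutive terms determine the rest), the sequence is periodic with period 18.
(905 - 1) mod 18 = 4, so s(905) = s(5) = 17.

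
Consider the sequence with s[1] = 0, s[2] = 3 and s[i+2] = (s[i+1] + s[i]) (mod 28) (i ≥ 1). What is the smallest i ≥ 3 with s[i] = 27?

We have s[1] = 0,  s[2] = 3,  s[3] = 3,  s[4] = 6,  s[5] = 9,  s[6] = 15,  s[7] = 24,  s[8] = 11,  s[9] = 7,  s[10] = 18,  s[11] = 25,  s[12] = 15,  s[13] = 12,  s[14] = 27,  s[15] = 11,  s[16] = 10,  s[17] = 21,  s[18] = 3,  s[19] = 24,  s[20] = 27,  s[21] = 23,  s[22] = 22,  s[23] = 17,  s[24] = 11,  s[25] = 0,  s[26] = 11,  s[27] = 11,  s[28] = 22,  s[29] = 5,  s[30] = 27,  s[31] = 4,  s[32] = 3,  s[33] = 7,  s[34] = 10,  s[35] = 17,  s[36] = 27,  s[37] = 16,  s[38] = 15,  s[39] = 3,  s[40] = 18,  s[41] = 21,  s[42] = 11,  s[43] = 4,  s[44] = 15,  s[45] = 19,  s[46] = 6,  s[47] = 25,  s[48] = 3,  s[49] = 0,  s[50] = 3.
Since (s[49], s[50]) = (s[1], s[2]) = (0, 3) (two consecutive terms determine the rest), the sequence is periodic with period 48.
The value 27 first appears (with i ≥ 3) at s[14].

14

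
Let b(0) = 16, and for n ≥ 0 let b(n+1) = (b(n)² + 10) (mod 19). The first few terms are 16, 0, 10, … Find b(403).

Computing terms: b(0) = 16, b(1) = 0, b(2) = 10, b(3) = 15, b(4) = 7, b(5) = 2, b(6) = 14, b(7) = 16.
Since b(7) = b(0) = 16, the sequence is periodic with period 7.
(403 - 0) mod 7 = 4, so b(403) = b(4) = 7.

7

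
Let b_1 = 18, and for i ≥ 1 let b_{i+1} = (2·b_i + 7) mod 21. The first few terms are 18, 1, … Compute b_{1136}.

1

Listing terms: b_1 = 18; b_2 = 1; b_3 = 9; b_4 = 4; b_5 = 15; b_6 = 16; b_7 = 18.
The sequence repeats with period 6.
So b_{1136} = b_{1 + ((1136-1) mod 6)} = b_2 = 1.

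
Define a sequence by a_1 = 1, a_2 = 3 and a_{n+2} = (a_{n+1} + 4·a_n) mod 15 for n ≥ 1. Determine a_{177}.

7

Computing terms: a_1 = 1, a_2 = 3, a_3 = 7, a_4 = 4, a_5 = 2, a_6 = 3, a_7 = 11, a_8 = 8, a_9 = 7, a_{10} = 9, a_{11} = 7, a_{12} = 13, a_{13} = 11, a_{14} = 3, a_{15} = 2, a_{16} = 14, a_{17} = 7, a_{18} = 3, a_{19} = 1, a_{20} = 13, a_{21} = 2, a_{22} = 9, a_{23} = 2, a_{24} = 8, a_{25} = 1, a_{26} = 3.
The sequence repeats with period 24.
So a_{177} = a_{1 + ((177-1) mod 24)} = a_9 = 7.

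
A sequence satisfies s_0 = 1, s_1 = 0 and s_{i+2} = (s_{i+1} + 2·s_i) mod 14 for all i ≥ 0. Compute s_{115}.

0

s_0 = 1; s_1 = 0; s_2 = 2; s_3 = 2; s_4 = 6; s_5 = 10; s_6 = 8; s_7 = 0; s_8 = 2.
Since (s_7, s_8) = (s_1, s_2) = (0, 2) (two consecutive terms determine the rest), the sequence is eventually periodic: after a pre-period of length 1 it cycles with period 6.
For i ≥ 1, s_i depends only on (i - 1) mod 6. (115 - 1) mod 6 = 0, so s_{115} = s_1 = 0.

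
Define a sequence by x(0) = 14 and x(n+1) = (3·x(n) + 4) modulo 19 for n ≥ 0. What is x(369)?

We have x(0) = 14; x(1) = 8; x(2) = 9; x(3) = 12; x(4) = 2; x(5) = 10; x(6) = 15; x(7) = 11; x(8) = 18; x(9) = 1; x(10) = 7; x(11) = 6; x(12) = 3; x(13) = 13; x(14) = 5; x(15) = 0; x(16) = 4; x(17) = 16; x(18) = 14.
The sequence repeats with period 18.
(369 - 0) mod 18 = 9, so x(369) = x(9) = 1.

1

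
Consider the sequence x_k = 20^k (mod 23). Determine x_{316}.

We have x_1 = 20,  x_2 = 9,  x_3 = 19,  x_4 = 12,  x_5 = 10,  x_6 = 16,  x_7 = 21,  x_8 = 6,  x_9 = 5,  x_{10} = 8,  x_{11} = 22,  x_{12} = 3,  x_{13} = 14,  x_{14} = 4,  x_{15} = 11,  x_{16} = 13,  x_{17} = 7,  x_{18} = 2,  x_{19} = 17,  x_{20} = 18,  x_{21} = 15,  x_{22} = 1,  x_{23} = 20.
Since x_{23} = x_1 = 20, the sequence is periodic with period 22.
So x_{316} = x_{1 + ((316-1) mod 22)} = x_8 = 6.

6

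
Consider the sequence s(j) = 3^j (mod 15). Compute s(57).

3

Computing terms: s(0) = 1,  s(1) = 3,  s(2) = 9,  s(3) = 12,  s(4) = 6,  s(5) = 3.
Since s(5) = s(1) = 3, the sequence is eventually periodic: after a pre-period of length 1 it cycles with period 4.
For j ≥ 1, s(j) depends only on (j - 1) mod 4. (57 - 1) mod 4 = 0, so s(57) = s(1) = 3.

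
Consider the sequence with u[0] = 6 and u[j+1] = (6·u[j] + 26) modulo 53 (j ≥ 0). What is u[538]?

Listing terms: u[0] = 6; u[1] = 9; u[2] = 27; u[3] = 29; u[4] = 41; u[5] = 7; u[6] = 15; u[7] = 10; u[8] = 33; u[9] = 12; u[10] = 45; u[11] = 31; u[12] = 0; u[13] = 26; u[14] = 23; u[15] = 5; u[16] = 3; u[17] = 44; u[18] = 25; u[19] = 17; u[20] = 22; u[21] = 52; u[22] = 20; u[23] = 40; u[24] = 1; u[25] = 32; u[26] = 6.
Since u[26] = u[0] = 6, the sequence is periodic with period 26.
So u[538] = u[0 + ((538-0) mod 26)] = u[18] = 25.

25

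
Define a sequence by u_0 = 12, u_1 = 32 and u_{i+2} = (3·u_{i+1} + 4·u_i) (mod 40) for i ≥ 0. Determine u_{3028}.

0

u_0 = 12, u_1 = 32, u_2 = 24, u_3 = 0, u_4 = 16, u_5 = 8, u_6 = 8, u_7 = 16, u_8 = 0, u_9 = 24, u_{10} = 32, u_{11} = 32, u_{12} = 24.
Since (u_{11}, u_{12}) = (u_1, u_2) = (32, 24) (two consecutive terms determine the rest), the sequence is eventually periodic: after a pre-period of length 1 it cycles with period 10.
For i ≥ 1, u_i depends only on (i - 1) mod 10. (3028 - 1) mod 10 = 7, so u_{3028} = u_8 = 0.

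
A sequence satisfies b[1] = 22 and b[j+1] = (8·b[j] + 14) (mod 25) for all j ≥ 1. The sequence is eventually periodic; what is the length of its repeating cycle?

b[1] = 22; b[2] = 15; b[3] = 9; b[4] = 11; b[5] = 2; b[6] = 5; b[7] = 4; b[8] = 21; b[9] = 7; b[10] = 20; b[11] = 24; b[12] = 6; b[13] = 12; b[14] = 10; b[15] = 19; b[16] = 16; b[17] = 17; b[18] = 0; b[19] = 14; b[20] = 1; b[21] = 22.
Since b[21] = b[1] = 22, the sequence is periodic with period 20.

20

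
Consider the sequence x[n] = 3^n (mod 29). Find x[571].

x[1] = 3; x[2] = 9; x[3] = 27; x[4] = 23; x[5] = 11; x[6] = 4; x[7] = 12; x[8] = 7; x[9] = 21; x[10] = 5; x[11] = 15; x[12] = 16; x[13] = 19; x[14] = 28; x[15] = 26; x[16] = 20; x[17] = 2; x[18] = 6; x[19] = 18; x[20] = 25; x[21] = 17; x[22] = 22; x[23] = 8; x[24] = 24; x[25] = 14; x[26] = 13; x[27] = 10; x[28] = 1; x[29] = 3.
Since x[29] = x[1] = 3, the sequence is periodic with period 28.
(571 - 1) mod 28 = 10, so x[571] = x[11] = 15.

15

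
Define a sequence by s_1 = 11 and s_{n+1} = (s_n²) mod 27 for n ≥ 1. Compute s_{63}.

7

We have s_1 = 11, s_2 = 13, s_3 = 7, s_4 = 22, s_5 = 25, s_6 = 4, s_7 = 16, s_8 = 13.
Since s_8 = s_2 = 13, the sequence is eventually periodic: after a pre-period of length 1 it cycles with period 6.
For n ≥ 2, s_n depends only on (n - 2) mod 6. (63 - 2) mod 6 = 1, so s_{63} = s_3 = 7.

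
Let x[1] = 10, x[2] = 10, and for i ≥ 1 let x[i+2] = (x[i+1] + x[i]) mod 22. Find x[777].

Listing terms: x[1] = 10,  x[2] = 10,  x[3] = 20,  x[4] = 8,  x[5] = 6,  x[6] = 14,  x[7] = 20,  x[8] = 12,  x[9] = 10,  x[10] = 0,  x[11] = 10,  x[12] = 10.
The sequence repeats with period 10.
So x[777] = x[1 + ((777-1) mod 10)] = x[7] = 20.

20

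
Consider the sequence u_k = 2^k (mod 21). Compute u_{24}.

Computing terms: u_0 = 1,  u_1 = 2,  u_2 = 4,  u_3 = 8,  u_4 = 16,  u_5 = 11,  u_6 = 1.
Since u_6 = u_0 = 1, the sequence is periodic with period 6.
So u_{24} = u_{0 + ((24-0) mod 6)} = u_0 = 1.

1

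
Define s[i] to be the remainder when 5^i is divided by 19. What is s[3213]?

Listing terms: s[1] = 5,  s[2] = 6,  s[3] = 11,  s[4] = 17,  s[5] = 9,  s[6] = 7,  s[7] = 16,  s[8] = 4,  s[9] = 1,  s[10] = 5.
Since s[10] = s[1] = 5, the sequence is periodic with period 9.
(3213 - 1) mod 9 = 8, so s[3213] = s[9] = 1.

1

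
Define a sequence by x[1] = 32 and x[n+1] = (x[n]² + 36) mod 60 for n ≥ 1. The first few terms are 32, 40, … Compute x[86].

40

Listing terms: x[1] = 32, x[2] = 40, x[3] = 16, x[4] = 52, x[5] = 40.
Since x[5] = x[2] = 40, the sequence is eventually periodic: after a pre-period of length 1 it cycles with period 3.
For n ≥ 2, x[n] depends only on (n - 2) mod 3. (86 - 2) mod 3 = 0, so x[86] = x[2] = 40.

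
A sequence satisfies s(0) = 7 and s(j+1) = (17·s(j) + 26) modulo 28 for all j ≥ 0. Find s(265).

We have s(0) = 7,  s(1) = 5,  s(2) = 27,  s(3) = 9,  s(4) = 11,  s(5) = 17,  s(6) = 7.
Since s(6) = s(0) = 7, the sequence is periodic with period 6.
(265 - 0) mod 6 = 1, so s(265) = s(1) = 5.

5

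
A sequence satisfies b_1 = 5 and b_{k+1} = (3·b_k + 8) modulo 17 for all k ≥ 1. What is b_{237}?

15

Listing terms: b_1 = 5; b_2 = 6; b_3 = 9; b_4 = 1; b_5 = 11; b_6 = 7; b_7 = 12; b_8 = 10; b_9 = 4; b_{10} = 3; b_{11} = 0; b_{12} = 8; b_{13} = 15; b_{14} = 2; b_{15} = 14; b_{16} = 16; b_{17} = 5.
The sequence repeats with period 16.
So b_{237} = b_{1 + ((237-1) mod 16)} = b_{13} = 15.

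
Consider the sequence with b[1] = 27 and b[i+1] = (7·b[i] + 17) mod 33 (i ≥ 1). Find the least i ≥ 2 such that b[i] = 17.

5

We have b[1] = 27, b[2] = 8, b[3] = 7, b[4] = 0, b[5] = 17, b[6] = 4, b[7] = 12, b[8] = 2, b[9] = 31, b[10] = 3, b[11] = 5, b[12] = 19, b[13] = 18, b[14] = 11, b[15] = 28, b[16] = 15, b[17] = 23, b[18] = 13, b[19] = 9, b[20] = 14, b[21] = 16, b[22] = 30, b[23] = 29, b[24] = 22, b[25] = 6, b[26] = 26, b[27] = 1, b[28] = 24, b[29] = 20, b[30] = 25, b[31] = 27.
Since b[31] = b[1] = 27, the sequence is periodic with period 30.
The value 17 first appears (with i ≥ 2) at b[5].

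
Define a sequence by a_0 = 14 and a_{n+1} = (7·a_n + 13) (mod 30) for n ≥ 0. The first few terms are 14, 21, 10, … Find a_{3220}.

24

a_0 = 14, a_1 = 21, a_2 = 10, a_3 = 23, a_4 = 24, a_5 = 1, a_6 = 20, a_7 = 3, a_8 = 4, a_9 = 11, a_{10} = 0, a_{11} = 13, a_{12} = 14.
Since a_{12} = a_0 = 14, the sequence is periodic with period 12.
So a_{3220} = a_{0 + ((3220-0) mod 12)} = a_4 = 24.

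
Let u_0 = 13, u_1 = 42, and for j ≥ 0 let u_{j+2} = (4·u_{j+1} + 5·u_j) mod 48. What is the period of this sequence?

24

Listing terms: u_0 = 13, u_1 = 42, u_2 = 41, u_3 = 38, u_4 = 21, u_5 = 34, u_6 = 1, u_7 = 30, u_8 = 29, u_9 = 26, u_{10} = 9, u_{11} = 22, u_{12} = 37, u_{13} = 18, u_{14} = 17, u_{15} = 14, u_{16} = 45, u_{17} = 10, u_{18} = 25, u_{19} = 6, u_{20} = 5, u_{21} = 2, u_{22} = 33, u_{23} = 46, u_{24} = 13, u_{25} = 42.
The sequence repeats with period 24.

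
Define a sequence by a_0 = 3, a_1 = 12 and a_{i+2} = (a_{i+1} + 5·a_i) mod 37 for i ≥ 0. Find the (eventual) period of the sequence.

36

a_0 = 3, a_1 = 12, a_2 = 27, a_3 = 13, a_4 = 0, a_5 = 28, a_6 = 28, a_7 = 20, a_8 = 12, a_9 = 1, a_{10} = 24, a_{11} = 29, a_{12} = 1, a_{13} = 35, a_{14} = 3, a_{15} = 30, a_{16} = 8, a_{17} = 10, a_{18} = 13, a_{19} = 26, a_{20} = 17, a_{21} = 36, a_{22} = 10, a_{23} = 5, a_{24} = 18, a_{25} = 6, a_{26} = 22, a_{27} = 15, a_{28} = 14, a_{29} = 15, a_{30} = 11, a_{31} = 12, a_{32} = 30, a_{33} = 16, a_{34} = 18, a_{35} = 24, a_{36} = 3, a_{37} = 12.
The sequence repeats with period 36.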